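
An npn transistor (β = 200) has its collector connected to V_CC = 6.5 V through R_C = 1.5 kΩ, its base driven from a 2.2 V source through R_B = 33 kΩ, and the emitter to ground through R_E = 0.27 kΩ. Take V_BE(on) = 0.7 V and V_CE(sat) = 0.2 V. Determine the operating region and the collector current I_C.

active; I_C ≈ 3.4 mA

Assume active. Base-emitter loop: I_B = (V_BB − V_BE)/(R_B + (β+1)R_E) = (2.2 − 0.7)/(33 + 201×0.27) = 0.0172 mA.
I_C = β·I_B = 200×0.0172 = 3.44 mA.
V_CE = V_CC − I_C·R_C − I_E·R_E = 6.5 − 3.44×1.5 − 3.45×0.27 = 0.411 V > V_CE(sat), so the active-region assumption holds.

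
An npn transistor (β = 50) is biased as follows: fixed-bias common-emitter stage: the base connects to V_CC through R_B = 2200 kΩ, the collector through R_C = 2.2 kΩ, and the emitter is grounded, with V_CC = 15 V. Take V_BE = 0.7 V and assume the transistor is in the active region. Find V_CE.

V_CE ≈ 14 V

Base loop: V_CC = I_B·R_B + V_BE, so I_B = (15 − 0.7)/2200 kΩ = 0.0065 mA.
In the active region I_C = β·I_B = 50 × 0.0065 = 0.325 mA.
Collector loop: V_CE = V_CC − I_C·R_C = 15 − 0.325×2.2 = 14.3 V.
Since V_CE = 14.3 V > V_CE(sat) ≈ 0.2 V, the transistor is in the active region as assumed.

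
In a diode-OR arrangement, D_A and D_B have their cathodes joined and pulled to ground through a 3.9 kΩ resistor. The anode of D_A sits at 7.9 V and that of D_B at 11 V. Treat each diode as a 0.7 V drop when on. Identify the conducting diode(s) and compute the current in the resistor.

Assume both conduct. Then node N would need to be at both 7.9−0.7 = 7.2 V and 11−0.7 = 10.3 V, which is impossible.
Assume only D_B conducts: V_N = 11 − 0.7 = 10.3 V, so I_R = 10.3/3.9 = 2.64 mA.
Check D_A: its anode-to-cathode voltage is 7.9 − 10.3 = -2.4 V < 0.7 V, so it is off. The assumption is consistent.

Only D_B conducts; I_R ≈ 2.6 mA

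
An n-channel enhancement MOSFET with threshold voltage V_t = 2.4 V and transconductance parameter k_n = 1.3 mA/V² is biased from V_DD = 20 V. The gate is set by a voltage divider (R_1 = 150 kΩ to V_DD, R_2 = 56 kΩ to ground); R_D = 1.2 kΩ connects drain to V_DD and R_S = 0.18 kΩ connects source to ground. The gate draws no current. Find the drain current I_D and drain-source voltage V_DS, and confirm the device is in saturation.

V_G = V_DD·R_2/(R_1+R_2) = 20×56/206 = 5.44 V.
Assume saturation: I_D = (k_n/2)(V_GS − V_t)² with V_GS = V_G − I_D·R_S = 5.44 − 0.18·I_D.
Substituting gives 0.0211·I_D² − 1.71·I_D + 5.99 = 0, with roots I_D = 3.67 or 77.6 mA.
The root I_D = 77.6 mA gives V_GS = -8.52 V ≤ V_t, so take I_D = 3.67 mA.
Then V_GS = 4.78 V and V_DS = V_DD − I_D(R_D+R_S) = 20 − 3.67×1.38 = 14.9 V.
Saturation requires V_DS ≥ V_GS − V_t = 2.38 V; 14.9 ≥ 2.38 ✓.

I_D ≈ 3.7 mA, V_DS ≈ 15 V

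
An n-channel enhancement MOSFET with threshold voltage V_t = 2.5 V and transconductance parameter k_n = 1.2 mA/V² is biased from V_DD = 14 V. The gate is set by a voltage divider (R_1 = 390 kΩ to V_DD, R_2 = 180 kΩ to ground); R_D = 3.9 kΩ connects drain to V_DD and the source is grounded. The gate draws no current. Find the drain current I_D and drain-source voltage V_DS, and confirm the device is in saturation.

V_G = V_DD·R_2/(R_1+R_2) = 14×180/570 = 4.42 V. With the source grounded, V_GS = V_G = 4.42 V.
Assume saturation: I_D = (k_n/2)(V_GS − V_t)² = (1.2/2)×(4.42 − 2.5)² = 0.6×1.92² = 2.21 mA.
V_DS = V_DD − I_D·R_D = 14 − 2.21×3.9 = 5.36 V.
Saturation requires V_DS ≥ V_GS − V_t = 1.92 V; 5.36 ≥ 1.92 ✓.

I_D ≈ 2.2 mA, V_DS ≈ 5.4 V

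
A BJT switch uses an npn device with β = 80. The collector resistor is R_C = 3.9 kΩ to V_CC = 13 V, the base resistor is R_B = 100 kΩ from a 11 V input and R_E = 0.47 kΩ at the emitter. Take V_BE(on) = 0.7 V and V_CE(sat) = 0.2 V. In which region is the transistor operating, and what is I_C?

saturation; I_C ≈ 2.9 mA

Assume active: I_B = (11 − 0.7)/(100 + 81×0.47) = 0.0746 mA, I_C = β·I_B = 5.97 mA.
Then V_CE = 13 − 5.97×3.9 − 6.04×0.47 = -13.1 V < 0.2 V — the active assumption fails.
Re-solve with V_CE = 0.2 V. KCL at the emitter: V_E/R_E = (V_BB−0.7−V_E)/R_B + (V_CC−0.2−V_E)/R_C, giving V_E = 1.41 V.
I_C = (V_CC − 0.2 − V_E)/R_C = (12.8 − 1.41)/3.9 = 2.92 mA.
Check: I_B = (10.3 − 1.41)/100 = 0.0889 mA, and β·I_B = 7.11 mA > I_C, confirming saturation.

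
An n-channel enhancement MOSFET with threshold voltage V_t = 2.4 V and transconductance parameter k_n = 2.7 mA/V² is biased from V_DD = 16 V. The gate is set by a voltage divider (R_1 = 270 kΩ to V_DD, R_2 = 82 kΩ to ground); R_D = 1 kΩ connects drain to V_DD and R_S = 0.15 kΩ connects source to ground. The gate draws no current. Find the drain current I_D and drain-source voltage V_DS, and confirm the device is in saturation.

I_D ≈ 1.6 mA, V_DS ≈ 14 V

V_G = V_DD·R_2/(R_1+R_2) = 16×82/352 = 3.73 V.
Assume saturation: I_D = (k_n/2)(V_GS − V_t)² with V_GS = V_G − I_D·R_S = 3.73 − 0.15·I_D.
Substituting gives 0.0304·I_D² − 1.54·I_D + 2.38 = 0, with roots I_D = 1.6 or 49 mA.
The root I_D = 49 mA gives V_GS = -3.63 V ≤ V_t, so take I_D = 1.6 mA.
Then V_GS = 3.49 V and V_DS = V_DD − I_D(R_D+R_S) = 16 − 1.6×1.15 = 14.2 V.
Saturation requires V_DS ≥ V_GS − V_t = 1.09 V; 14.2 ≥ 1.09 ✓.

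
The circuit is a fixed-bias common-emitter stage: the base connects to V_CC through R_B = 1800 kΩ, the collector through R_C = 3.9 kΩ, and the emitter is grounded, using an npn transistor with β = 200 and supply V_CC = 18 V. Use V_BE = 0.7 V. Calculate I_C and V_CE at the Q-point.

Base loop: V_CC = I_B·R_B + V_BE, so I_B = (18 − 0.7)/1800 kΩ = 0.00961 mA.
In the active region I_C = β·I_B = 200 × 0.00961 = 1.92 mA.
Collector loop: V_CE = V_CC − I_C·R_C = 18 − 1.92×3.9 = 10.5 V.
Since V_CE = 10.5 V > V_CE(sat) ≈ 0.2 V, the transistor is in the active region as assumed.

I_C ≈ 1.9 mA, V_CE ≈ 11 V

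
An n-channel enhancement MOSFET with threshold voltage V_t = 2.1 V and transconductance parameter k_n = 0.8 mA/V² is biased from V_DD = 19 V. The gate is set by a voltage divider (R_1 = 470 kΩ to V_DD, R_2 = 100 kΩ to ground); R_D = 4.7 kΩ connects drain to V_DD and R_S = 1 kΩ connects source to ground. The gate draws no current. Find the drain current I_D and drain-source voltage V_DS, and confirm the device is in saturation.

V_G = V_DD·R_2/(R_1+R_2) = 19×100/570 = 3.33 V.
Assume saturation: I_D = (k_n/2)(V_GS − V_t)² with V_GS = V_G − I_D·R_S = 3.33 − 1·I_D.
Substituting gives 0.4·I_D² − 1.99·I_D + 0.608 = 0, with roots I_D = 0.328 or 4.64 mA.
The root I_D = 4.64 mA gives V_GS = -1.31 V ≤ V_t, so take I_D = 0.328 mA.
Then V_GS = 3.01 V and V_DS = V_DD − I_D(R_D+R_S) = 19 − 0.328×5.7 = 17.1 V.
Saturation requires V_DS ≥ V_GS − V_t = 0.905 V; 17.1 ≥ 0.905 ✓.

I_D ≈ 0.33 mA, V_DS ≈ 17 V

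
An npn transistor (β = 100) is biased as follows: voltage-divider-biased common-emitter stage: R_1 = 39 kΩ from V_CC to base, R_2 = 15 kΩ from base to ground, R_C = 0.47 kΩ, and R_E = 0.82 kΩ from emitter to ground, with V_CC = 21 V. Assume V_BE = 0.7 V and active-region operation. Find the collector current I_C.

Thevenize the base divider: V_Th = V_CC·R_2/(R_1+R_2) = 21×15/54 = 5.83 V, R_Th = R_1‖R_2 = 10.8 kΩ.
Base-emitter loop: V_Th = I_B·R_Th + V_BE + (β+1)I_B·R_E, so I_B = (5.83 − 0.7) / (10.8 + 101×0.82) = 0.0548 mA.
I_C = β·I_B = 100×0.0548 = 5.48 mA, and I_E = (β+1)I_B = 5.54 mA.
V_CE = V_CC − I_C·R_C − I_E·R_E = 21 − 5.48×0.47 − 5.54×0.82 = 13.9 V.
V_CE = 13.9 V > 0.2 V confirms active-region operation.

I_C ≈ 5.5 mA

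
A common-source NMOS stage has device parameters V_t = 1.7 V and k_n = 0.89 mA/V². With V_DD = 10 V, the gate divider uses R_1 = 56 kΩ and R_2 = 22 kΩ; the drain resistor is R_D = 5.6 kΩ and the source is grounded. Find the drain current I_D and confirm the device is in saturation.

V_G = V_DD·R_2/(R_1+R_2) = 10×22/78 = 2.82 V. With the source grounded, V_GS = V_G = 2.82 V.
Assume saturation: I_D = (k_n/2)(V_GS − V_t)² = (0.89/2)×(2.82 − 1.7)² = 0.445×1.12² = 0.559 mA.
V_DS = V_DD − I_D·R_D = 10 − 0.559×5.6 = 6.87 V.
Saturation requires V_DS ≥ V_GS − V_t = 1.12 V; 6.87 ≥ 1.12 ✓.

I_D ≈ 0.56 mA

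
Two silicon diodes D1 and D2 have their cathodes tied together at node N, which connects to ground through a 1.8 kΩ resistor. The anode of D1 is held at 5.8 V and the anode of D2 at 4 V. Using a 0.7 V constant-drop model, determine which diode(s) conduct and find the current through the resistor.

Only D1 conducts; I_R ≈ 2.8 mA

Assume both conduct. Then node N would need to be at both 5.8−0.7 = 5.1 V and 4−0.7 = 3.3 V, which is impossible.
Assume only D1 conducts: V_N = 5.8 − 0.7 = 5.1 V, so I_R = 5.1/1.8 = 2.83 mA.
Check D2: its anode-to-cathode voltage is 4 − 5.1 = -1.1 V < 0.7 V, so it is off. The assumption is consistent.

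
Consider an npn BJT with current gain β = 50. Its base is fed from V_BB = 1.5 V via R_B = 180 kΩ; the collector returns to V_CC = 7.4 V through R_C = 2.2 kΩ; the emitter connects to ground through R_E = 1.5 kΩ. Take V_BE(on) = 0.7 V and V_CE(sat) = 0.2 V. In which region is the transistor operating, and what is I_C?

active; I_C ≈ 0.16 mA

Assume active. Base-emitter loop: I_B = (V_BB − V_BE)/(R_B + (β+1)R_E) = (1.5 − 0.7)/(180 + 51×1.5) = 0.00312 mA.
I_C = β·I_B = 50×0.00312 = 0.156 mA.
V_CE = V_CC − I_C·R_C − I_E·R_E = 7.4 − 0.156×2.2 − 0.159×1.5 = 6.82 V > V_CE(sat), so the active-region assumption holds.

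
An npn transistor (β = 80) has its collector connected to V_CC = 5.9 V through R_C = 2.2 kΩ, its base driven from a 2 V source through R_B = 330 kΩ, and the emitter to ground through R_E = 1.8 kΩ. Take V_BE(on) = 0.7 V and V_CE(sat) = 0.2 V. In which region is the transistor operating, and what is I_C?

Assume active. Base-emitter loop: I_B = (V_BB − V_BE)/(R_B + (β+1)R_E) = (2 − 0.7)/(330 + 81×1.8) = 0.00273 mA.
I_C = β·I_B = 80×0.00273 = 0.219 mA.
V_CE = V_CC − I_C·R_C − I_E·R_E = 5.9 − 0.219×2.2 − 0.221×1.8 = 5.02 V > V_CE(sat), so the active-region assumption holds.

active; I_C ≈ 0.22 mA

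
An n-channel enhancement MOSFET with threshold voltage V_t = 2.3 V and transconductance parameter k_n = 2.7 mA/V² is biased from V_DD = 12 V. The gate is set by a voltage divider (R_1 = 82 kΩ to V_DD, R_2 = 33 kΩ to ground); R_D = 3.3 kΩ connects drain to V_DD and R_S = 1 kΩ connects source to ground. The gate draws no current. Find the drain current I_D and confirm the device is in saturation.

I_D ≈ 0.52 mA

V_G = V_DD·R_2/(R_1+R_2) = 12×33/115 = 3.44 V.
Assume saturation: I_D = (k_n/2)(V_GS − V_t)² with V_GS = V_G − I_D·R_S = 3.44 − 1·I_D.
Substituting gives 1.35·I_D² − 4.09·I_D + 1.77 = 0, with roots I_D = 0.522 or 2.51 mA.
The root I_D = 2.51 mA gives V_GS = 0.938 V ≤ V_t, so take I_D = 0.522 mA.
Then V_GS = 2.92 V and V_DS = V_DD − I_D(R_D+R_S) = 12 − 0.522×4.3 = 9.76 V.
Saturation requires V_DS ≥ V_GS − V_t = 0.622 V; 9.76 ≥ 0.622 ✓.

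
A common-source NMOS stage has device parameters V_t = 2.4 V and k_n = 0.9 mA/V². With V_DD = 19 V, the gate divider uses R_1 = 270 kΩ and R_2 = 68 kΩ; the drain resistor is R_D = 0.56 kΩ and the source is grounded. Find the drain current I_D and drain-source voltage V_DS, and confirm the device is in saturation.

V_G = V_DD·R_2/(R_1+R_2) = 19×68/338 = 3.82 V. With the source grounded, V_GS = V_G = 3.82 V.
Assume saturation: I_D = (k_n/2)(V_GS − V_t)² = (0.9/2)×(3.82 − 2.4)² = 0.45×1.42² = 0.911 mA.
V_DS = V_DD − I_D·R_D = 19 − 0.911×0.56 = 18.5 V.
Saturation requires V_DS ≥ V_GS − V_t = 1.42 V; 18.5 ≥ 1.42 ✓.

I_D ≈ 0.91 mA, V_DS ≈ 18 V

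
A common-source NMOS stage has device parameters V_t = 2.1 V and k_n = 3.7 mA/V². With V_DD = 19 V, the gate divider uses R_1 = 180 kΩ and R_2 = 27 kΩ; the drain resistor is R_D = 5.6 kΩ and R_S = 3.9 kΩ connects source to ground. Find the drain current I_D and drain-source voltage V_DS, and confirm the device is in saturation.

I_D ≈ 0.053 mA, V_DS ≈ 18 V

V_G = V_DD·R_2/(R_1+R_2) = 19×27/207 = 2.48 V.
Assume saturation: I_D = (k_n/2)(V_GS − V_t)² with V_GS = V_G − I_D·R_S = 2.48 − 3.9·I_D.
Substituting gives 28.1·I_D² − 6.46·I_D + 0.265 = 0, with roots I_D = 0.0534 or 0.176 mA.
The root I_D = 0.176 mA gives V_GS = 1.79 V ≤ V_t, so take I_D = 0.0534 mA.
Then V_GS = 2.27 V and V_DS = V_DD − I_D(R_D+R_S) = 19 − 0.0534×9.5 = 18.5 V.
Saturation requires V_DS ≥ V_GS − V_t = 0.17 V; 18.5 ≥ 0.17 ✓.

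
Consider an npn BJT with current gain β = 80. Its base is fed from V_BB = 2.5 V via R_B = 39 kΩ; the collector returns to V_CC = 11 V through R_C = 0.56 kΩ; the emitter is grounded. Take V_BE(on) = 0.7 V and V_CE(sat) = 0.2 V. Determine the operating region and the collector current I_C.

Assume active. Base-emitter loop: I_B = (V_BB − V_BE)/R_B = (2.5 − 0.7)/39 = 0.0462 mA.
I_C = β·I_B = 80×0.0462 = 3.69 mA.
V_CE = V_CC − I_C·R_C = 11 − 3.69×0.56 = 8.93 V > V_CE(sat), so the active-region assumption holds.

active; I_C ≈ 3.7 mA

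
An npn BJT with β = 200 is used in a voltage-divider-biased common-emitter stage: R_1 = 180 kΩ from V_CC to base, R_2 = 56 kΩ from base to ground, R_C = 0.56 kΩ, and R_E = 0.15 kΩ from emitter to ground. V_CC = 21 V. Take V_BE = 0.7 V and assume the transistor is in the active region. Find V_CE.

V_CE ≈ 13 V

Thevenize the base divider: V_Th = V_CC·R_2/(R_1+R_2) = 21×56/236 = 4.98 V, R_Th = R_1‖R_2 = 42.7 kΩ.
Base-emitter loop: V_Th = I_B·R_Th + V_BE + (β+1)I_B·R_E, so I_B = (4.98 − 0.7) / (42.7 + 201×0.15) = 0.0588 mA.
I_C = β·I_B = 200×0.0588 = 11.8 mA, and I_E = (β+1)I_B = 11.8 mA.
V_CE = V_CC − I_C·R_C − I_E·R_E = 21 − 11.8×0.56 − 11.8×0.15 = 12.6 V.
V_CE = 12.6 V > 0.2 V confirms active-region operation.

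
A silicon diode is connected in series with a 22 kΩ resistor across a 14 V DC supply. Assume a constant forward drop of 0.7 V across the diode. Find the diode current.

KVL around the loop: 14 = V_D + I·R = 0.7 + I × 22 kΩ.
So I = (14 − 0.7) / 22 kΩ = 13.3 / 22 = 0.605 mA.

I ≈ 0.6 mA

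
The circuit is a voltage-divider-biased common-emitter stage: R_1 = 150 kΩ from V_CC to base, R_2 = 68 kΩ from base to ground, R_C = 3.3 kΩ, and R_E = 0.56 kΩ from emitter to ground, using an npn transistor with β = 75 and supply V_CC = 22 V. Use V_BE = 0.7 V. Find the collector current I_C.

I_C ≈ 5.2 mA

Thevenize the base divider: V_Th = V_CC·R_2/(R_1+R_2) = 22×68/218 = 6.86 V, R_Th = R_1‖R_2 = 46.8 kΩ.
Base-emitter loop: V_Th = I_B·R_Th + V_BE + (β+1)I_B·R_E, so I_B = (6.86 − 0.7) / (46.8 + 76×0.56) = 0.069 mA.
I_C = β·I_B = 75×0.069 = 5.17 mA, and I_E = (β+1)I_B = 5.24 mA.
V_CE = V_CC − I_C·R_C − I_E·R_E = 22 − 5.17×3.3 − 5.24×0.56 = 1.99 V.
V_CE = 1.99 V > 0.2 V confirms active-region operation.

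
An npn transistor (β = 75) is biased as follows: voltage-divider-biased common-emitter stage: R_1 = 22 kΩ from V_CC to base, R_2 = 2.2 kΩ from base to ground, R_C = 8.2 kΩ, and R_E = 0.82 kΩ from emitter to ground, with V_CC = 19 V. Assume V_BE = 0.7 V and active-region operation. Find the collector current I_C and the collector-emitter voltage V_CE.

Thevenize the base divider: V_Th = V_CC·R_2/(R_1+R_2) = 19×2.2/24.2 = 1.73 V, R_Th = R_1‖R_2 = 2 kΩ.
Base-emitter loop: V_Th = I_B·R_Th + V_BE + (β+1)I_B·R_E, so I_B = (1.73 − 0.7) / (2 + 76×0.82) = 0.016 mA.
I_C = β·I_B = 75×0.016 = 1.2 mA, and I_E = (β+1)I_B = 1.21 mA.
V_CE = V_CC − I_C·R_C − I_E·R_E = 19 − 1.2×8.2 − 1.21×0.82 = 8.18 V.
V_CE = 8.18 V > 0.2 V confirms active-region operation.

I_C ≈ 1.2 mA, V_CE ≈ 8.2 V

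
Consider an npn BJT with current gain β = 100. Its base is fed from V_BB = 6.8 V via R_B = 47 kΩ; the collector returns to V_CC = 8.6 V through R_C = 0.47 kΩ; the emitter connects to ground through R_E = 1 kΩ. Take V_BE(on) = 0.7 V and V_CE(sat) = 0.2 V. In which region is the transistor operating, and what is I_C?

Assume active. Base-emitter loop: I_B = (V_BB − V_BE)/(R_B + (β+1)R_E) = (6.8 − 0.7)/(47 + 101×1) = 0.0412 mA.
I_C = β·I_B = 100×0.0412 = 4.12 mA.
V_CE = V_CC − I_C·R_C − I_E·R_E = 8.6 − 4.12×0.47 − 4.16×1 = 2.5 V > V_CE(sat), so the active-region assumption holds.

active; I_C ≈ 4.1 mA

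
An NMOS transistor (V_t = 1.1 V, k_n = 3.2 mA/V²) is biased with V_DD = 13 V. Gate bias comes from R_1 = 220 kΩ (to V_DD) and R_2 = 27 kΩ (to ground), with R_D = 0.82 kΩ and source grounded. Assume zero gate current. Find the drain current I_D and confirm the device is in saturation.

I_D ≈ 0.16 mA

V_G = V_DD·R_2/(R_1+R_2) = 13×27/247 = 1.42 V. With the source grounded, V_GS = V_G = 1.42 V.
Assume saturation: I_D = (k_n/2)(V_GS − V_t)² = (3.2/2)×(1.42 − 1.1)² = 1.6×0.321² = 0.165 mA.
V_DS = V_DD − I_D·R_D = 13 − 0.165×0.82 = 12.9 V.
Saturation requires V_DS ≥ V_GS − V_t = 0.321 V; 12.9 ≥ 0.321 ✓.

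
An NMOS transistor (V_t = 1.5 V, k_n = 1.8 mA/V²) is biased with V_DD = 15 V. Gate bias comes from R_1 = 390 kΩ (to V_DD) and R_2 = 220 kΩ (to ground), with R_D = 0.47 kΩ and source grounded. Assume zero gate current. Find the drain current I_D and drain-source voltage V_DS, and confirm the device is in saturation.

V_G = V_DD·R_2/(R_1+R_2) = 15×220/610 = 5.41 V. With the source grounded, V_GS = V_G = 5.41 V.
Assume saturation: I_D = (k_n/2)(V_GS − V_t)² = (1.8/2)×(5.41 − 1.5)² = 0.9×3.91² = 13.8 mA.
V_DS = V_DD − I_D·R_D = 15 − 13.8×0.47 = 8.53 V.
Saturation requires V_DS ≥ V_GS − V_t = 3.91 V; 8.53 ≥ 3.91 ✓.

I_D ≈ 14 mA, V_DS ≈ 8.5 V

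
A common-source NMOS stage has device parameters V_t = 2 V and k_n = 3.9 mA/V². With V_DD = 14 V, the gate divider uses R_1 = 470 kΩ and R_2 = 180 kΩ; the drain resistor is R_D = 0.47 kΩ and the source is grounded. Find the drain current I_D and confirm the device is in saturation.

I_D ≈ 6.9 mA

V_G = V_DD·R_2/(R_1+R_2) = 14×180/650 = 3.88 V. With the source grounded, V_GS = V_G = 3.88 V.
Assume saturation: I_D = (k_n/2)(V_GS − V_t)² = (3.9/2)×(3.88 − 2)² = 1.95×1.88² = 6.87 mA.
V_DS = V_DD − I_D·R_D = 14 − 6.87×0.47 = 10.8 V.
Saturation requires V_DS ≥ V_GS − V_t = 1.88 V; 10.8 ≥ 1.88 ✓.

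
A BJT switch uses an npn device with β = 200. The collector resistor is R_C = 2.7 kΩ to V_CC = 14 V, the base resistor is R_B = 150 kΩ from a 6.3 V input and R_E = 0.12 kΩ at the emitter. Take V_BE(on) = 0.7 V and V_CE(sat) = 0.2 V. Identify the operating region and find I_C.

saturation; I_C ≈ 4.9 mA

Assume active: I_B = (6.3 − 0.7)/(150 + 201×0.12) = 0.0322 mA, I_C = β·I_B = 6.43 mA.
Then V_CE = 14 − 6.43×2.7 − 6.46×0.12 = -4.14 V < 0.2 V — the active assumption fails.
Re-solve with V_CE = 0.2 V. KCL at the emitter: V_E/R_E = (V_BB−0.7−V_E)/R_B + (V_CC−0.2−V_E)/R_C, giving V_E = 0.591 V.
I_C = (V_CC − 0.2 − V_E)/R_C = (13.8 − 0.591)/2.7 = 4.89 mA.
Check: I_B = (5.6 − 0.591)/150 = 0.0334 mA, and β·I_B = 6.68 mA > I_C, confirming saturation.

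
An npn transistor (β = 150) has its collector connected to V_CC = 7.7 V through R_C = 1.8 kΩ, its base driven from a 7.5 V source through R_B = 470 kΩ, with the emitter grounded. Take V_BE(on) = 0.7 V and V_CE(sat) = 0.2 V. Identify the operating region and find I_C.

Assume active. Base-emitter loop: I_B = (V_BB − V_BE)/R_B = (7.5 − 0.7)/470 = 0.0145 mA.
I_C = β·I_B = 150×0.0145 = 2.17 mA.
V_CE = V_CC − I_C·R_C = 7.7 − 2.17×1.8 = 3.79 V > V_CE(sat), so the active-region assumption holds.

active; I_C ≈ 2.2 mA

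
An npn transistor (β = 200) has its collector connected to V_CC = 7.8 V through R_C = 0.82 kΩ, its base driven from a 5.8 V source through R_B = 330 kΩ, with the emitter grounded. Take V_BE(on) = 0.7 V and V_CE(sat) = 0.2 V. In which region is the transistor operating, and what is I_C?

active; I_C ≈ 3.1 mA

Assume active. Base-emitter loop: I_B = (V_BB − V_BE)/R_B = (5.8 − 0.7)/330 = 0.0155 mA.
I_C = β·I_B = 200×0.0155 = 3.09 mA.
V_CE = V_CC − I_C·R_C = 7.8 − 3.09×0.82 = 5.27 V > V_CE(sat), so the active-region assumption holds.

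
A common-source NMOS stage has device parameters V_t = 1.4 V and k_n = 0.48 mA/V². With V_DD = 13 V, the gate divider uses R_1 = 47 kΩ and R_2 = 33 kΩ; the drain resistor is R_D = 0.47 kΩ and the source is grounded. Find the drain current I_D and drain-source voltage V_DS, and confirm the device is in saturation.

I_D ≈ 3.8 mA, V_DS ≈ 11 V

V_G = V_DD·R_2/(R_1+R_2) = 13×33/80 = 5.36 V. With the source grounded, V_GS = V_G = 5.36 V.
Assume saturation: I_D = (k_n/2)(V_GS − V_t)² = (0.48/2)×(5.36 − 1.4)² = 0.24×3.96² = 3.77 mA.
V_DS = V_DD − I_D·R_D = 13 − 3.77×0.47 = 11.2 V.
Saturation requires V_DS ≥ V_GS − V_t = 3.96 V; 11.2 ≥ 3.96 ✓.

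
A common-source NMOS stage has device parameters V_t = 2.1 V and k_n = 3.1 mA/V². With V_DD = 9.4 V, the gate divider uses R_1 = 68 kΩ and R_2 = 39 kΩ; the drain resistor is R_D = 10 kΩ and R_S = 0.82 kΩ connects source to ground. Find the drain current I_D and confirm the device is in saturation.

V_G = V_DD·R_2/(R_1+R_2) = 9.4×39/107 = 3.43 V.
Assume saturation: I_D = (k_n/2)(V_GS − V_t)² with V_GS = V_G − I_D·R_S = 3.43 − 0.82·I_D.
Substituting gives 1.04·I_D² − 4.37·I_D + 2.73 = 0, with roots I_D = 0.762 or 3.43 mA.
The root I_D = 3.43 mA gives V_GS = 0.612 V ≤ V_t, so take I_D = 0.762 mA.
Then V_GS = 2.8 V and V_DS = V_DD − I_D(R_D+R_S) = 9.4 − 0.762×10.8 = 1.15 V.
Saturation requires V_DS ≥ V_GS − V_t = 0.701 V; 1.15 ≥ 0.701 ✓.

I_D ≈ 0.76 mA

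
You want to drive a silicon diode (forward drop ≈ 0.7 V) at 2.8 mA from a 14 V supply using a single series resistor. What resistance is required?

The resistor drops V_S − V_D = 14 − 0.7 = 13.3 V at 2.8 mA.
R = 13.3 V / 2.8 mA = 4.75 kΩ.

R ≈ 4.8 kΩ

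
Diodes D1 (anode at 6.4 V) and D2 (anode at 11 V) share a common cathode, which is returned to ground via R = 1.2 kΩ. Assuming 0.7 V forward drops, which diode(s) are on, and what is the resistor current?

Only D2 conducts; I_R ≈ 8.6 mA

Assume both conduct. Then node N would need to be at both 6.4−0.7 = 5.7 V and 11−0.7 = 10.3 V, which is impossible.
Assume only D2 conducts: V_N = 11 − 0.7 = 10.3 V, so I_R = 10.3/1.2 = 8.58 mA.
Check D1: its anode-to-cathode voltage is 6.4 − 10.3 = -3.9 V < 0.7 V, so it is off. The assumption is consistent.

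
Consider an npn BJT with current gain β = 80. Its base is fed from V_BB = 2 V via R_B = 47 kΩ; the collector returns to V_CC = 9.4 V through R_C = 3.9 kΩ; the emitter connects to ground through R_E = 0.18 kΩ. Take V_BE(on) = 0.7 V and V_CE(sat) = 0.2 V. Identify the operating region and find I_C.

active; I_C ≈ 1.7 mA

Assume active. Base-emitter loop: I_B = (V_BB − V_BE)/(R_B + (β+1)R_E) = (2 − 0.7)/(47 + 81×0.18) = 0.0211 mA.
I_C = β·I_B = 80×0.0211 = 1.69 mA.
V_CE = V_CC − I_C·R_C − I_E·R_E = 9.4 − 1.69×3.9 − 1.71×0.18 = 2.51 V > V_CE(sat), so the active-region assumption holds.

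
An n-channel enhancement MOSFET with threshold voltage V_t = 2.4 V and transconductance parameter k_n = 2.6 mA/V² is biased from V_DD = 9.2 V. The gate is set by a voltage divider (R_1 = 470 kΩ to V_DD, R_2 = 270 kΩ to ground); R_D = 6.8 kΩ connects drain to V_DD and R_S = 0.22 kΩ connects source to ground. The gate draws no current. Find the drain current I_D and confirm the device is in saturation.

V_G = V_DD·R_2/(R_1+R_2) = 9.2×270/740 = 3.36 V.
Assume saturation: I_D = (k_n/2)(V_GS − V_t)² with V_GS = V_G − I_D·R_S = 3.36 − 0.22·I_D.
Substituting gives 0.0629·I_D² − 1.55·I_D + 1.19 = 0, with roots I_D = 0.795 or 23.8 mA.
The root I_D = 23.8 mA gives V_GS = -1.88 V ≤ V_t, so take I_D = 0.795 mA.
Then V_GS = 3.18 V and V_DS = V_DD − I_D(R_D+R_S) = 9.2 − 0.795×7.02 = 3.62 V.
Saturation requires V_DS ≥ V_GS − V_t = 0.782 V; 3.62 ≥ 0.782 ✓.

I_D ≈ 0.79 mA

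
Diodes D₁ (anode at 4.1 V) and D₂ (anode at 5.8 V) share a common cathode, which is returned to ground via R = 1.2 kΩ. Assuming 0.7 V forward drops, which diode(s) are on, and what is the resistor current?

Assume both conduct. Then node N would need to be at both 4.1−0.7 = 3.4 V and 5.8−0.7 = 5.1 V, which is impossible.
Assume only D₂ conducts: V_N = 5.8 − 0.7 = 5.1 V, so I_R = 5.1/1.2 = 4.25 mA.
Check D₁: its anode-to-cathode voltage is 4.1 − 5.1 = -1 V < 0.7 V, so it is off. The assumption is consistent.

Only D₂ conducts; I_R ≈ 4.2 mA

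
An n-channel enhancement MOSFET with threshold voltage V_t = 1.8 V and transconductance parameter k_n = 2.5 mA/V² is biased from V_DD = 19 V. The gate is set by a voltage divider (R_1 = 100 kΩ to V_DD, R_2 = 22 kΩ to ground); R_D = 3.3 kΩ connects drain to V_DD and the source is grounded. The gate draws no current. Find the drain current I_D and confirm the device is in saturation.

I_D ≈ 3.3 mA

V_G = V_DD·R_2/(R_1+R_2) = 19×22/122 = 3.43 V. With the source grounded, V_GS = V_G = 3.43 V.
Assume saturation: I_D = (k_n/2)(V_GS − V_t)² = (2.5/2)×(3.43 − 1.8)² = 1.25×1.63² = 3.31 mA.
V_DS = V_DD − I_D·R_D = 19 − 3.31×3.3 = 8.09 V.
Saturation requires V_DS ≥ V_GS − V_t = 1.63 V; 8.09 ≥ 1.63 ✓.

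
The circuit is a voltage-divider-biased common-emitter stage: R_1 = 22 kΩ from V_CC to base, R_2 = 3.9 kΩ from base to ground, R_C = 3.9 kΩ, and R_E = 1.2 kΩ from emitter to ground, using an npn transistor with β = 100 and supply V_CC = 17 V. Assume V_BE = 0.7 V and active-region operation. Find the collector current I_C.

Thevenize the base divider: V_Th = V_CC·R_2/(R_1+R_2) = 17×3.9/25.9 = 2.56 V, R_Th = R_1‖R_2 = 3.31 kΩ.
Base-emitter loop: V_Th = I_B·R_Th + V_BE + (β+1)I_B·R_E, so I_B = (2.56 − 0.7) / (3.31 + 101×1.2) = 0.0149 mA.
I_C = β·I_B = 100×0.0149 = 1.49 mA, and I_E = (β+1)I_B = 1.51 mA.
V_CE = V_CC − I_C·R_C − I_E·R_E = 17 − 1.49×3.9 − 1.51×1.2 = 9.36 V.
V_CE = 9.36 V > 0.2 V confirms active-region operation.

I_C ≈ 1.5 mA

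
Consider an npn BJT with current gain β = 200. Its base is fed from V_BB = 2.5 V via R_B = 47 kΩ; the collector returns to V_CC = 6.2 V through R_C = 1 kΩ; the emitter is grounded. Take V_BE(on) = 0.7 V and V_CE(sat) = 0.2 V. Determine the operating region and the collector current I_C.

Assume active: I_B = (2.5 − 0.7)/47 = 0.0383 mA, giving I_C = β·I_B = 7.66 mA.
But then V_CE = 6.2 − 7.66×1 = -1.46 V < V_CE(sat) = 0.2 V — impossible in the active region.
So the transistor is saturated. With V_CE = 0.2 V, I_C = (V_CC − 0.2)/R_C = 6/1 = 6 mA.
Check: β·I_B = 7.66 mA > I_C = 6 mA, confirming saturation.

saturation; I_C ≈ 6 mA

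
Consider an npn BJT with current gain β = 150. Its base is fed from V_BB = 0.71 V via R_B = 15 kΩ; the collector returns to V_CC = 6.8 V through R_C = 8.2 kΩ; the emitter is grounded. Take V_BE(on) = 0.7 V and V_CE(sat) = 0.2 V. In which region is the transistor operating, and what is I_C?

Assume active. Base-emitter loop: I_B = (V_BB − V_BE)/R_B = (0.71 − 0.7)/15 = 0.000667 mA.
I_C = β·I_B = 150×0.000667 = 0.1 mA.
V_CE = V_CC − I_C·R_C = 6.8 − 0.1×8.2 = 5.98 V > V_CE(sat), so the active-region assumption holds.

active; I_C ≈ 0.1 mA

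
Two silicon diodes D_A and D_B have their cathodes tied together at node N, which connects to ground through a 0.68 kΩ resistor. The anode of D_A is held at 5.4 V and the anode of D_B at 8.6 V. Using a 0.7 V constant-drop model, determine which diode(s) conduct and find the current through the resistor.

Assume both conduct. Then node N would need to be at both 5.4−0.7 = 4.7 V and 8.6−0.7 = 7.9 V, which is impossible.
Assume only D_B conducts: V_N = 8.6 − 0.7 = 7.9 V, so I_R = 7.9/0.68 = 11.6 mA.
Check D_A: its anode-to-cathode voltage is 5.4 − 7.9 = -2.5 V < 0.7 V, so it is off. The assumption is consistent.

Only D_B conducts; I_R ≈ 12 mA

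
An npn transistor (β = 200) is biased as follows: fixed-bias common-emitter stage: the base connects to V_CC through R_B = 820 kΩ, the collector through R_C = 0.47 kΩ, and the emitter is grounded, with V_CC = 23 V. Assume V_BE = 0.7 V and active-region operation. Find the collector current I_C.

I_C ≈ 5.4 mA

Base loop: V_CC = I_B·R_B + V_BE, so I_B = (23 − 0.7)/820 kΩ = 0.0272 mA.
In the active region I_C = β·I_B = 200 × 0.0272 = 5.44 mA.
Collector loop: V_CE = V_CC − I_C·R_C = 23 − 5.44×0.47 = 20.4 V.
Since V_CE = 20.4 V > V_CE(sat) ≈ 0.2 V, the transistor is in the active region as assumed.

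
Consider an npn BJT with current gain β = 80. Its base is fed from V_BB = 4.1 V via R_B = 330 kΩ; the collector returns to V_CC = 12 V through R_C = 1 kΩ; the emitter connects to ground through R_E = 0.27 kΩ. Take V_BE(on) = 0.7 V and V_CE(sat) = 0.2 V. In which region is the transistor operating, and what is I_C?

active; I_C ≈ 0.77 mA

Assume active. Base-emitter loop: I_B = (V_BB − V_BE)/(R_B + (β+1)R_E) = (4.1 − 0.7)/(330 + 81×0.27) = 0.00966 mA.
I_C = β·I_B = 80×0.00966 = 0.773 mA.
V_CE = V_CC − I_C·R_C − I_E·R_E = 12 − 0.773×1 − 0.783×0.27 = 11 V > V_CE(sat), so the active-region assumption holds.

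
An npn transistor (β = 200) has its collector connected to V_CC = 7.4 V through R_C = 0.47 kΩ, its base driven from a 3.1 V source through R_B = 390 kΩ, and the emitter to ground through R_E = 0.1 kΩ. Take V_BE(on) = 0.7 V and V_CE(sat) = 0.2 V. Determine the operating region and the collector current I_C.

active; I_C ≈ 1.2 mA

Assume active. Base-emitter loop: I_B = (V_BB − V_BE)/(R_B + (β+1)R_E) = (3.1 − 0.7)/(390 + 201×0.1) = 0.00585 mA.
I_C = β·I_B = 200×0.00585 = 1.17 mA.
V_CE = V_CC − I_C·R_C − I_E·R_E = 7.4 − 1.17×0.47 − 1.18×0.1 = 6.73 V > V_CE(sat), so the active-region assumption holds.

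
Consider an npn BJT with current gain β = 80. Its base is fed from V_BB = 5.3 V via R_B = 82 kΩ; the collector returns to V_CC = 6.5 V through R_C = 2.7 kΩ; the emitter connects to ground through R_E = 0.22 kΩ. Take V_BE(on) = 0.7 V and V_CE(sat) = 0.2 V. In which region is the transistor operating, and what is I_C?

Assume active: I_B = (5.3 − 0.7)/(82 + 81×0.22) = 0.0461 mA, I_C = β·I_B = 3.69 mA.
Then V_CE = 6.5 − 3.69×2.7 − 3.73×0.22 = -4.28 V < 0.2 V — the active assumption fails.
Re-solve with V_CE = 0.2 V. KCL at the emitter: V_E/R_E = (V_BB−0.7−V_E)/R_B + (V_CC−0.2−V_E)/R_C, giving V_E = 0.485 V.
I_C = (V_CC − 0.2 − V_E)/R_C = (6.3 − 0.485)/2.7 = 2.15 mA.
Check: I_B = (4.6 − 0.485)/82 = 0.0502 mA, and β·I_B = 4.01 mA > I_C, confirming saturation.

saturation; I_C ≈ 2.2 mA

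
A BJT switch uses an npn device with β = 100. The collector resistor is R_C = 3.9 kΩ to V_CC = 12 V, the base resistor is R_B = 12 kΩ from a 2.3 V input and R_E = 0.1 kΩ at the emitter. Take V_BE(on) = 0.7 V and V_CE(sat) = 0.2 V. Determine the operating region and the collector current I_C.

saturation; I_C ≈ 2.9 mA

Assume active: I_B = (2.3 − 0.7)/(12 + 101×0.1) = 0.0724 mA, I_C = β·I_B = 7.24 mA.
Then V_CE = 12 − 7.24×3.9 − 7.31×0.1 = -17 V < 0.2 V — the active assumption fails.
Re-solve with V_CE = 0.2 V. KCL at the emitter: V_E/R_E = (V_BB−0.7−V_E)/R_B + (V_CC−0.2−V_E)/R_C, giving V_E = 0.306 V.
I_C = (V_CC − 0.2 − V_E)/R_C = (11.8 − 0.306)/3.9 = 2.95 mA.
Check: I_B = (1.6 − 0.306)/12 = 0.108 mA, and β·I_B = 10.8 mA > I_C, confirming saturation.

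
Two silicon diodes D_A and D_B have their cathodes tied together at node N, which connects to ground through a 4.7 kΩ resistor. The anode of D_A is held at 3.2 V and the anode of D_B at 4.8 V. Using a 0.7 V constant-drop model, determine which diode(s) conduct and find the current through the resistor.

Assume both conduct. Then node N would need to be at both 3.2−0.7 = 2.5 V and 4.8−0.7 = 4.1 V, which is impossible.
Assume only D_B conducts: V_N = 4.8 − 0.7 = 4.1 V, so I_R = 4.1/4.7 = 0.872 mA.
Check D_A: its anode-to-cathode voltage is 3.2 − 4.1 = -0.9 V < 0.7 V, so it is off. The assumption is consistent.

Only D_B conducts; I_R ≈ 0.87 mA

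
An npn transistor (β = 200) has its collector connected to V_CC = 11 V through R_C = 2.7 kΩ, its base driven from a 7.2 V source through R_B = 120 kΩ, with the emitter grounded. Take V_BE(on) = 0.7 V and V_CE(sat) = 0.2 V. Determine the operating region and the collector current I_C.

Assume active: I_B = (7.2 − 0.7)/120 = 0.0542 mA, giving I_C = β·I_B = 10.8 mA.
But then V_CE = 11 − 10.8×2.7 = -18.3 V < V_CE(sat) = 0.2 V — impossible in the active region.
So the transistor is saturated. With V_CE = 0.2 V, I_C = (V_CC − 0.2)/R_C = 10.8/2.7 = 4 mA.
Check: β·I_B = 10.8 mA > I_C = 4 mA, confirming saturation.

saturation; I_C ≈ 4 mA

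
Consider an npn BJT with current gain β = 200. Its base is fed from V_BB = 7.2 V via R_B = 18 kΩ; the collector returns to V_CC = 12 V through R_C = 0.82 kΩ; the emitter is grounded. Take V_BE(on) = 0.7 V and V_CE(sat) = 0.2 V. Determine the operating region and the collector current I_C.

saturation; I_C ≈ 14 mA

Assume active: I_B = (7.2 − 0.7)/18 = 0.361 mA, giving I_C = β·I_B = 72.2 mA.
But then V_CE = 12 − 72.2×0.82 = -47.2 V < V_CE(sat) = 0.2 V — impossible in the active region.
So the transistor is saturated. With V_CE = 0.2 V, I_C = (V_CC − 0.2)/R_C = 11.8/0.82 = 14.4 mA.
Check: β·I_B = 72.2 mA > I_C = 14.4 mA, confirming saturation.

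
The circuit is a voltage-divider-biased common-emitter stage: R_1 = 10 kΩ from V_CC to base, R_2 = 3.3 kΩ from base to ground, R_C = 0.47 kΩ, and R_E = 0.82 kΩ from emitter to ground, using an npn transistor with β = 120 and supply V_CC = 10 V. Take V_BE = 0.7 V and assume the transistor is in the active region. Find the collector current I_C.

Thevenize the base divider: V_Th = V_CC·R_2/(R_1+R_2) = 10×3.3/13.3 = 2.48 V, R_Th = R_1‖R_2 = 2.48 kΩ.
Base-emitter loop: V_Th = I_B·R_Th + V_BE + (β+1)I_B·R_E, so I_B = (2.48 − 0.7) / (2.48 + 121×0.82) = 0.0175 mA.
I_C = β·I_B = 120×0.0175 = 2.1 mA, and I_E = (β+1)I_B = 2.12 mA.
V_CE = V_CC − I_C·R_C − I_E·R_E = 10 − 2.1×0.47 − 2.12×0.82 = 7.27 V.
V_CE = 7.27 V > 0.2 V confirms active-region operation.

I_C ≈ 2.1 mA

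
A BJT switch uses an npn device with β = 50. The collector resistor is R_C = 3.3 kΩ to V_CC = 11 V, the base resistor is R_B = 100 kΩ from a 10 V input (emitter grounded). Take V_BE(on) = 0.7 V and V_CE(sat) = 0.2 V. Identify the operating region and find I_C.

Assume active: I_B = (10 − 0.7)/100 = 0.093 mA, giving I_C = β·I_B = 4.65 mA.
But then V_CE = 11 − 4.65×3.3 = -4.35 V < V_CE(sat) = 0.2 V — impossible in the active region.
So the transistor is saturated. With V_CE = 0.2 V, I_C = (V_CC − 0.2)/R_C = 10.8/3.3 = 3.27 mA.
Check: β·I_B = 4.65 mA > I_C = 3.27 mA, confirming saturation.

saturation; I_C ≈ 3.3 mA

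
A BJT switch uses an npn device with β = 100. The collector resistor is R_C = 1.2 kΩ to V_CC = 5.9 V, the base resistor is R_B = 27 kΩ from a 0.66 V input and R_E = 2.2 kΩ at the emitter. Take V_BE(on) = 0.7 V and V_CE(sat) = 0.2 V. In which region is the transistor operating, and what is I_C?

cutoff; I_C ≈ 0

V_BB = 0.66 V ≤ V_BE(on) = 0.7 V, so the base-emitter junction is not forward biased.
The transistor is in cutoff: I_B = I_C = 0.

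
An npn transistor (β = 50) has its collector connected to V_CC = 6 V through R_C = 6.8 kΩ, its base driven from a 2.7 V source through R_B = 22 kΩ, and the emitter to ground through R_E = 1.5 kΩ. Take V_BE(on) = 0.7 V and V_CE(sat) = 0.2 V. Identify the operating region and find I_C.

Assume active: I_B = (2.7 − 0.7)/(22 + 51×1.5) = 0.0203 mA, I_C = β·I_B = 1.02 mA.
Then V_CE = 6 − 1.02×6.8 − 1.04×1.5 = -2.46 V < 0.2 V — the active assumption fails.
Re-solve with V_CE = 0.2 V. KCL at the emitter: V_E/R_E = (V_BB−0.7−V_E)/R_B + (V_CC−0.2−V_E)/R_C, giving V_E = 1.1 V.
I_C = (V_CC − 0.2 − V_E)/R_C = (5.8 − 1.1)/6.8 = 0.691 mA.
Check: I_B = (2 − 1.1)/22 = 0.041 mA, and β·I_B = 2.05 mA > I_C, confirming saturation.

saturation; I_C ≈ 0.69 mA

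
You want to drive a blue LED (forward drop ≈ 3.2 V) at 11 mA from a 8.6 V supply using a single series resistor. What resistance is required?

The resistor drops V_S − V_D = 8.6 − 3.2 = 5.4 V at 11 mA.
R = 5.4 V / 11 mA = 0.491 kΩ.

R ≈ 0.49 kΩ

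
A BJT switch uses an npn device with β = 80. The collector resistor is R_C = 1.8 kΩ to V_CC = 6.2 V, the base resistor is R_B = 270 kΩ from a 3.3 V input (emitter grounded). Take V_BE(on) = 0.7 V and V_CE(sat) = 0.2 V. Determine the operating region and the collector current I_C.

Assume active. Base-emitter loop: I_B = (V_BB − V_BE)/R_B = (3.3 − 0.7)/270 = 0.00963 mA.
I_C = β·I_B = 80×0.00963 = 0.77 mA.
V_CE = V_CC − I_C·R_C = 6.2 − 0.77×1.8 = 4.81 V > V_CE(sat), so the active-region assumption holds.

active; I_C ≈ 0.77 mA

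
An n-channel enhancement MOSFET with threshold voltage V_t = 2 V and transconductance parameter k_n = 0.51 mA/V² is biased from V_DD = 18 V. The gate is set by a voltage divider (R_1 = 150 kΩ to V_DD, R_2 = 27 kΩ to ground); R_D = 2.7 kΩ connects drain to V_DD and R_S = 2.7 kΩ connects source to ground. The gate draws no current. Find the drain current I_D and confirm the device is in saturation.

I_D ≈ 0.075 mA

V_G = V_DD·R_2/(R_1+R_2) = 18×27/177 = 2.75 V.
Assume saturation: I_D = (k_n/2)(V_GS − V_t)² with V_GS = V_G − I_D·R_S = 2.75 − 2.7·I_D.
Substituting gives 1.86·I_D² − 2.03·I_D + 0.142 = 0, with roots I_D = 0.0751 or 1.02 mA.
The root I_D = 1.02 mA gives V_GS = 0.0047 V ≤ V_t, so take I_D = 0.0751 mA.
Then V_GS = 2.54 V and V_DS = V_DD − I_D(R_D+R_S) = 18 − 0.0751×5.4 = 17.6 V.
Saturation requires V_DS ≥ V_GS − V_t = 0.543 V; 17.6 ≥ 0.543 ✓.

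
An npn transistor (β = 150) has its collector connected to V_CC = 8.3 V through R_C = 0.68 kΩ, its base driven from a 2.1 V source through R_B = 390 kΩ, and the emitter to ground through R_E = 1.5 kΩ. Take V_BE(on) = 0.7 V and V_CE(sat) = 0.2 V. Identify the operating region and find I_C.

Assume active. Base-emitter loop: I_B = (V_BB − V_BE)/(R_B + (β+1)R_E) = (2.1 − 0.7)/(390 + 151×1.5) = 0.00227 mA.
I_C = β·I_B = 150×0.00227 = 0.341 mA.
V_CE = V_CC − I_C·R_C − I_E·R_E = 8.3 − 0.341×0.68 − 0.343×1.5 = 7.55 V > V_CE(sat), so the active-region assumption holds.

active; I_C ≈ 0.34 mA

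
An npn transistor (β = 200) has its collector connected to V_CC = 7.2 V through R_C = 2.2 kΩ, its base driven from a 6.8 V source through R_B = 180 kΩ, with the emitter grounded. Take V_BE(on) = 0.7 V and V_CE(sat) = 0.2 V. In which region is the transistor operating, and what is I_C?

saturation; I_C ≈ 3.2 mA

Assume active: I_B = (6.8 − 0.7)/180 = 0.0339 mA, giving I_C = β·I_B = 6.78 mA.
But then V_CE = 7.2 − 6.78×2.2 = -7.71 V < V_CE(sat) = 0.2 V — impossible in the active region.
So the transistor is saturated. With V_CE = 0.2 V, I_C = (V_CC − 0.2)/R_C = 7/2.2 = 3.18 mA.
Check: β·I_B = 6.78 mA > I_C = 3.18 mA, confirming saturation.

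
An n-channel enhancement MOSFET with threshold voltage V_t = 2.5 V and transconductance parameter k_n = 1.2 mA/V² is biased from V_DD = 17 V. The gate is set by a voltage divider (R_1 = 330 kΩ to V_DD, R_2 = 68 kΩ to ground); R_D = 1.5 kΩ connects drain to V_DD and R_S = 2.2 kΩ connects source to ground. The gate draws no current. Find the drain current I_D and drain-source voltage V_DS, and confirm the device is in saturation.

I_D ≈ 0.051 mA, V_DS ≈ 17 V

V_G = V_DD·R_2/(R_1+R_2) = 17×68/398 = 2.9 V.
Assume saturation: I_D = (k_n/2)(V_GS − V_t)² with V_GS = V_G − I_D·R_S = 2.9 − 2.2·I_D.
Substituting gives 2.9·I_D² − 2.07·I_D + 0.0982 = 0, with roots I_D = 0.0512 or 0.661 mA.
The root I_D = 0.661 mA gives V_GS = 1.45 V ≤ V_t, so take I_D = 0.0512 mA.
Then V_GS = 2.79 V and V_DS = V_DD − I_D(R_D+R_S) = 17 − 0.0512×3.7 = 16.8 V.
Saturation requires V_DS ≥ V_GS − V_t = 0.292 V; 16.8 ≥ 0.292 ✓.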